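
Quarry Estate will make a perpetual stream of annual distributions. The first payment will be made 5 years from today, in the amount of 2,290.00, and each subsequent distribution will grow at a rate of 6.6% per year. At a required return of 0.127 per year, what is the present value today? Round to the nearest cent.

Value at end of year 4: C₁ / (r − g) = 2,290.00 / (0.127 − 0.066) = 37,540.9836
Discount to today: PV = 37,540.9836 / (1 + 0.127)^4 = 37,540.9836 / 1.613228 = 23,270.73

23270.73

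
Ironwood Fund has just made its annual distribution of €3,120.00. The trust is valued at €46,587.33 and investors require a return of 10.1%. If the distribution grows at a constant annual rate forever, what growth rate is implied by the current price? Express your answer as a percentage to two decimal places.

3.19%

P = D₀(1+g)/(r−g) ⇒ P(r−g) = D₀(1+g) ⇒ g(P+D₀) = P·r − D₀
g = (P·r − D₀)/(P + D₀) = (€46,587.33×0.101 − €3,120.00) / (€46,587.33 + €3,120.00) = 0.031893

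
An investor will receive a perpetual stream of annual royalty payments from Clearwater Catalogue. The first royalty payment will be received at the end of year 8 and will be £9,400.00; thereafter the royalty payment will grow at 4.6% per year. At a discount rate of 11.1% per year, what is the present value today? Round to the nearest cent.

Value at end of year 7: C₁ / (r − g) = £9,400.00 / (0.111 − 0.046) = £144,615.3846
Discount to today: PV = £144,615.3846 / (1 + 0.111)^7 = £144,615.3846 / 2.089288 = £69,217.53

£69217.53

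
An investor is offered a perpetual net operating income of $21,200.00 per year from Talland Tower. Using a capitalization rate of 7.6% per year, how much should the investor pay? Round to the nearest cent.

Level perpetuity: PV = C / r = $21,200.00 / 0.076 = $278,947.37

$278947.37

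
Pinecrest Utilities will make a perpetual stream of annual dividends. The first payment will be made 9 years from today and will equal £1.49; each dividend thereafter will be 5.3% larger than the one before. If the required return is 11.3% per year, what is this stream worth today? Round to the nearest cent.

Value at end of year 8: C₁ / (r − g) = £1.49 / (0.113 − 0.053) = £24.8333
Discount to today: PV = £24.8333 / (1 + 0.113)^8 = £24.8333 / 2.354840 = £10.55

£10.55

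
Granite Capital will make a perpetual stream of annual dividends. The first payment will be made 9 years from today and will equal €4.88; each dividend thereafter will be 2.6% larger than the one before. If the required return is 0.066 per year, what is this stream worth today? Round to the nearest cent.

Value at end of year 8: C₁ / (r − g) = €4.88 / (0.066 − 0.026) = €122.0000
Discount to today: PV = €122.0000 / (1 + 0.066)^8 = €122.0000 / 1.667468 = €73.16

€73.16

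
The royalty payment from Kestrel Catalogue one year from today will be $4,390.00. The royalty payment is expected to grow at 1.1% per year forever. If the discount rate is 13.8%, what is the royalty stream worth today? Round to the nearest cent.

$34566.93

Growing perpetuity: P = D₁ / (r − g) = $4,390.0000 / (0.138 − 0.011) = $34,566.93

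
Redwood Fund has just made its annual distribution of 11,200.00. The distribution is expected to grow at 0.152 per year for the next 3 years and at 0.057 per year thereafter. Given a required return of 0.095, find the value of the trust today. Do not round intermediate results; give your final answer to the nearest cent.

399985.32

D_1 = 12902.40000
D_2 = 14863.56480
D_3 = 17122.82665
Terminal value at year 3: TV = D_3×(1+g_2)/(r−g_2) = 18098.82777/0.038 = 476284.94128
P_0 = D_1/(1+r)^1 + D_2/(1+r)^2 + D_3/(1+r)^3 + TV/(1+r)^3
    = 11783.01370 + 12396.37606 + 13041.66686 + 362764.25987 = 399985.31649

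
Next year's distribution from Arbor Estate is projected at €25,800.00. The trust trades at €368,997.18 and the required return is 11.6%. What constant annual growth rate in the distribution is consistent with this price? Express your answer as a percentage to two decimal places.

P = D₁/(r−g) ⇒ g = r − D₁/P = 0.116 − €25,800.00/€368,997.18 = 0.046081

4.61%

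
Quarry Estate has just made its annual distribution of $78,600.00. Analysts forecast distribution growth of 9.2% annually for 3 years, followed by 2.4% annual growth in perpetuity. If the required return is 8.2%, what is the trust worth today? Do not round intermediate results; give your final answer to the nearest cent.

D_1 = 85831.20000
D_2 = 93727.67040
D_3 = 102350.61608
Terminal value at year 3: TV = D_3×(1+g_2)/(r−g_2) = 104807.03086/0.058 = 1807017.77349
P_0 = D_1/(1+r)^1 + D_2/(1+r)^2 + D_3/(1+r)^3 + TV/(1+r)^3
    = 79326.43253 + 80059.57886 + 80799.50103 + 1426529.12162 = 1666714.63404

$1666714.63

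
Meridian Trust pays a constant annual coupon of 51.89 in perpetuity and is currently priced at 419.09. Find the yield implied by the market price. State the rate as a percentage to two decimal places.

P = C/r ⇒ r = C/P = 51.89/419.09 = 0.123816

12.38%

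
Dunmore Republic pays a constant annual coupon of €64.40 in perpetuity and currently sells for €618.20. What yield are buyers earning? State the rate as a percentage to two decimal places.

10.42%

P = C/r ⇒ r = C/P = €64.40/€618.20 = 0.104173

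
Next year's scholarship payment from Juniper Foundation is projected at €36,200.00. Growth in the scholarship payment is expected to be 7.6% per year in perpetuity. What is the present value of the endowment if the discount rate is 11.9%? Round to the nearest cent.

€841860.47

Growing perpetuity: P = D₁ / (r − g) = €36,200.0000 / (0.119 − 0.076) = €841,860.47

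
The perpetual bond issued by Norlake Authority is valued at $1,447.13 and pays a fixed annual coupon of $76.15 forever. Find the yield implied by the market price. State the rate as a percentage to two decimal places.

5.26%

P = C/r ⇒ r = C/P = $76.15/$1,447.13 = 0.052621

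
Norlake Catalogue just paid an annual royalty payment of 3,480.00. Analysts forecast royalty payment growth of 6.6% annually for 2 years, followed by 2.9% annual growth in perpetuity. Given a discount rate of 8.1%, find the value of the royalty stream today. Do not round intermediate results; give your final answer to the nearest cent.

73781.79

D_1 = 3709.68000
D_2 = 3954.51888
Terminal value at year 2: TV = D_2×(1+g_2)/(r−g_2) = 4069.19993/0.052 = 78253.84476
P_0 = D_1/(1+r)^1 + D_2/(1+r)^2 + TV/(1+r)^2
    = 3431.71138 + 3384.09281 + 66965.99044 = 73781.79463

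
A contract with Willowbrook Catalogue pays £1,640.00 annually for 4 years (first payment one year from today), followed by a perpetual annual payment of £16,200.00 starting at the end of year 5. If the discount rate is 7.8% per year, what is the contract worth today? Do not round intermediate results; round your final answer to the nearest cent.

PV of 4-year annuity: £1,640.00 × [1 − (1+0.078)^−4] / 0.078 = 5456.15766
Perpetuity value at year 4: £16,200.00 / 0.078 = 207692.30769
PV of perpetuity: 207692.30769 / (1+0.078)^4 = 153796.11622
Total PV = 5456.15766 + 153796.11622 = 159252.27387

£159252.27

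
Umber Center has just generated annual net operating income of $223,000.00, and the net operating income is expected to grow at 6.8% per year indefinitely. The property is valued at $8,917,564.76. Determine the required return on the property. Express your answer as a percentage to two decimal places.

D₁ = $223,000.00 × 1.068 = $238,164.0000
P = D₁/(r − g) ⇒ r = D₁/P + g = $238,164.0000/$8,917,564.76 + 0.068 = 0.026707 + 0.068 = 0.094707

9.47%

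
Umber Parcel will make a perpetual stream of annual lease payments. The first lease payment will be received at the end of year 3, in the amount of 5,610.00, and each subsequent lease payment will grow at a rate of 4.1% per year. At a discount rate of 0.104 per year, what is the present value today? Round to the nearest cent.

73060.76

Value at end of year 2: C₁ / (r − g) = 5,610.00 / (0.104 − 0.041) = 89,047.6190
Discount to today: PV = 89,047.6190 / (1 + 0.104)^2 = 89,047.6190 / 1.218816 = 73,060.76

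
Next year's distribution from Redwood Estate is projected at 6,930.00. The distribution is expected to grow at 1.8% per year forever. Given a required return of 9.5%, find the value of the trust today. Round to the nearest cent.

Growing perpetuity: P = D₁ / (r − g) = 6,930.0000 / (0.095 − 0.018) = 90,000.00

90000.00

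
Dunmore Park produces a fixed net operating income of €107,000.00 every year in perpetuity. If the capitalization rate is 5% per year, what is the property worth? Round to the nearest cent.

€2140000.00

Level perpetuity: PV = C / r = €107,000.00 / 0.05 = €2,140,000.00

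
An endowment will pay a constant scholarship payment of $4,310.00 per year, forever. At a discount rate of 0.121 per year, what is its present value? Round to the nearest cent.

$35619.83

Level perpetuity: PV = C / r = $4,310.00 / 0.121 = $35,619.83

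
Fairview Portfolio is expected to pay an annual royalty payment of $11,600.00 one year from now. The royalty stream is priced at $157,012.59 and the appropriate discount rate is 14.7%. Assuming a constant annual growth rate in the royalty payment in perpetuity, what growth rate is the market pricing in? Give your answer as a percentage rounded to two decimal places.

7.31%

P = D₁/(r−g) ⇒ g = r − D₁/P = 0.147 − $11,600.00/$157,012.59 = 0.073121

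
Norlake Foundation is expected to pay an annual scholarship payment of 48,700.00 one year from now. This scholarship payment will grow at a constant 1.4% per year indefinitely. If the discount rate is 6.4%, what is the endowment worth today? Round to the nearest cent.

974000.00

Growing perpetuity: P = D₁ / (r − g) = 48,700.0000 / (0.064 − 0.014) = 974,000.00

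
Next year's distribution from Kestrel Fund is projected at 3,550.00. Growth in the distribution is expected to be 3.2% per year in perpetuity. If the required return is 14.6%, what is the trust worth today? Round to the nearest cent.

Growing perpetuity: P = D₁ / (r − g) = 3,550.0000 / (0.146 − 0.032) = 31,140.35

31140.35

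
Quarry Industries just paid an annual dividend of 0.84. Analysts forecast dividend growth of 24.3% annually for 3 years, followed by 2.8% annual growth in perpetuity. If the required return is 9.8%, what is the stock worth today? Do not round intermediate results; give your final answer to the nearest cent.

D_1 = 1.04412
D_2 = 1.29784
D_3 = 1.61322
Terminal value at year 3: TV = D_3×(1+g_2)/(r−g_2) = 1.65839/0.07 = 23.69124
P_0 = D_1/(1+r)^1 + D_2/(1+r)^2 + D_3/(1+r)^3 + TV/(1+r)^3
    = 0.95093 + 1.07651 + 1.21867 + 17.89702 = 21.14312

21.14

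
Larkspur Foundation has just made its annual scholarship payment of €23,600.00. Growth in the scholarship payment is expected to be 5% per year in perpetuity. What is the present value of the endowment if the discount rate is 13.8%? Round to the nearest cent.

D₁ = D₀ × (1 + g) = €23,600.00 × 1.05 = €24,780.0000
Growing perpetuity: P = D₁ / (r − g) = €24,780.0000 / (0.138 − 0.05) = €281,590.91

€281590.91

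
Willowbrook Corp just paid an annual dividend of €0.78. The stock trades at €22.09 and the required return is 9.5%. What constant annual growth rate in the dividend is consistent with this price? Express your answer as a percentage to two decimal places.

5.77%

P = D₀(1+g)/(r−g) ⇒ P(r−g) = D₀(1+g) ⇒ g(P+D₀) = P·r − D₀
g = (P·r − D₀)/(P + D₀) = (€22.09×0.095 − €0.78) / (€22.09 + €0.78) = 0.057654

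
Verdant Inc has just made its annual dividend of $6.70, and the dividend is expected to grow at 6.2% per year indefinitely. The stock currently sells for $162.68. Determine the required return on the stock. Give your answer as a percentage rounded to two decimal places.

10.57%

D₁ = $6.70 × 1.062 = $7.1154
P = D₁/(r − g) ⇒ r = D₁/P + g = $7.1154/$162.68 + 0.062 = 0.043739 + 0.062 = 0.105739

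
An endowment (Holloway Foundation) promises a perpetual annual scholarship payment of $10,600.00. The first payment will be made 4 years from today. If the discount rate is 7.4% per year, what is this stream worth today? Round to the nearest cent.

Value at end of year 3: C / r = $10,600.00 / 0.074 = $143,243.2432
Discount to today: PV = $143,243.2432 / (1 + 0.074)^3 = $143,243.2432 / 1.238833 = $115,627.54

$115627.54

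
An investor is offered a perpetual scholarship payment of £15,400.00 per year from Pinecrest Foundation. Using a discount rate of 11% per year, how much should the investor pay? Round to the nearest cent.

Level perpetuity: PV = C / r = £15,400.00 / 0.11 = £140,000.00

£140000.00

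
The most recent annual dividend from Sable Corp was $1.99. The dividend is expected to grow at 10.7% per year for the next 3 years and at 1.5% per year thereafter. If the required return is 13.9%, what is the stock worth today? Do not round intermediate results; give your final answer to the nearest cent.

D_1 = 2.20293
D_2 = 2.43864
D_3 = 2.69958
Terminal value at year 3: TV = D_3×(1+g_2)/(r−g_2) = 2.74007/0.124 = 22.09736
P_0 = D_1/(1+r)^1 + D_2/(1+r)^2 + D_3/(1+r)^3 + TV/(1+r)^3
    = 1.93409 + 1.87975 + 1.82694 + 14.95440 = 20.59519

$20.60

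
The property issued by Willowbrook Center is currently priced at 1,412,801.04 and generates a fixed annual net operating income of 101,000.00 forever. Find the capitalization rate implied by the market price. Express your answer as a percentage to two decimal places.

7.15%

P = C/r ⇒ r = C/P = 101,000.00/1,412,801.04 = 0.071489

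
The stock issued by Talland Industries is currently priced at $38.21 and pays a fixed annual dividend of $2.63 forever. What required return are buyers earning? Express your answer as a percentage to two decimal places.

6.88%

P = C/r ⇒ r = C/P = $2.63/$38.21 = 0.068830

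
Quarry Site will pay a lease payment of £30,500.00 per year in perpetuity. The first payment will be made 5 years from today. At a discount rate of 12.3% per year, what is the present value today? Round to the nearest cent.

Value at end of year 4: C / r = £30,500.00 / 0.123 = £247,967.4797
Discount to today: PV = £247,967.4797 / (1 + 0.123)^4 = £247,967.4797 / 1.590446 = £155,910.62

£155910.62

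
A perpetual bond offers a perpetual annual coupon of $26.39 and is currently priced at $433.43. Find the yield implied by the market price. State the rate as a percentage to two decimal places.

P = C/r ⇒ r = C/P = $26.39/$433.43 = 0.060886

6.09%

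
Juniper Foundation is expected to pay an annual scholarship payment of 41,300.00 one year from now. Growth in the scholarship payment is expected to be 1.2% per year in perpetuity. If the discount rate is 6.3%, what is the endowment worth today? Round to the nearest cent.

Growing perpetuity: P = D₁ / (r − g) = 41,300.0000 / (0.063 − 0.012) = 809,803.92

809803.92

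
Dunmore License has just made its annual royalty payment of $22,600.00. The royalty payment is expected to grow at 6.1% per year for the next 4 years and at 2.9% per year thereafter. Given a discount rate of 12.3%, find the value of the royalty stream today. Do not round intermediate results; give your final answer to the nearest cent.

$275716.29

D_1 = 23978.60000
D_2 = 25441.29460
D_3 = 26993.21357
D_4 = 28639.79960
Terminal value at year 4: TV = D_4×(1+g_2)/(r−g_2) = 29470.35379/0.094 = 313514.40199
P_0 = D_1/(1+r)^1 + D_2/(1+r)^2 + D_3/(1+r)^3 + D_4/(1+r)^4 + TV/(1+r)^4
    = 21352.27070 + 20173.42762 + 19059.66759 + 18007.39743 + 197123.53144 = 275716.29478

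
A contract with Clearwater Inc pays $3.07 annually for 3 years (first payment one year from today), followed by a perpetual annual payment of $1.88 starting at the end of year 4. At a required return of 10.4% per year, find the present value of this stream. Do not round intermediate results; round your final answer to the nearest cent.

PV of 3-year annuity: $3.07 × [1 − (1+0.104)^−3] / 0.104 = 7.58119
Perpetuity value at year 3: $1.88 / 0.104 = 18.07692
PV of perpetuity: 18.07692 / (1+0.104)^3 = 13.43437
Total PV = 7.58119 + 13.43437 = 21.01556

$21.02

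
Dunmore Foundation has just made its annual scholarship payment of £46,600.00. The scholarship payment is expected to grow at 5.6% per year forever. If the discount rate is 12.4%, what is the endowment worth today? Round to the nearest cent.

£723670.59

D₁ = D₀ × (1 + g) = £46,600.00 × 1.056 = £49,209.6000
Growing perpetuity: P = D₁ / (r − g) = £49,209.6000 / (0.124 − 0.056) = £723,670.59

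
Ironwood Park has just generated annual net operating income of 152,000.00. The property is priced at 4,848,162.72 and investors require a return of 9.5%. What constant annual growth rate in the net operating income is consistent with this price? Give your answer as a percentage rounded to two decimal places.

P = D₀(1+g)/(r−g) ⇒ P(r−g) = D₀(1+g) ⇒ g(P+D₀) = P·r − D₀
g = (P·r − D₀)/(P + D₀) = (4,848,162.72×0.095 − 152,000.00) / (4,848,162.72 + 152,000.00) = 0.061713

6.17%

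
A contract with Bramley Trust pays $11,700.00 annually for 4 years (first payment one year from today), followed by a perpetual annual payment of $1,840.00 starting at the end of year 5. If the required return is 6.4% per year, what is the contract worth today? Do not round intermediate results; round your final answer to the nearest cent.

PV of 4-year annuity: $11,700.00 × [1 − (1+0.064)^−4] / 0.064 = 40173.14185
Perpetuity value at year 4: $1,840.00 / 0.064 = 28750.00000
PV of perpetuity: 28750.00000 / (1+0.064)^4 = 22432.17256
Total PV = 40173.14185 + 22432.17256 = 62605.31441

$62605.31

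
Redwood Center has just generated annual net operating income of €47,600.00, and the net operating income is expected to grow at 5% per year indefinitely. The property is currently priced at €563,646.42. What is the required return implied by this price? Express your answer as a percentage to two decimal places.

13.87%

D₁ = €47,600.00 × 1.05 = €49,980.0000
P = D₁/(r − g) ⇒ r = D₁/P + g = €49,980.0000/€563,646.42 + 0.05 = 0.088673 + 0.05 = 0.138673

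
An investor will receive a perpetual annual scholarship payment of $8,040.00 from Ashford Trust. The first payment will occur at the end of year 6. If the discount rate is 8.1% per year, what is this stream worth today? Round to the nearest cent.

Value at end of year 5: C / r = $8,040.00 / 0.081 = $99,259.2593
Discount to today: PV = $99,259.2593 / (1 + 0.081)^5 = $99,259.2593 / 1.476143 = $67,242.30

$67242.30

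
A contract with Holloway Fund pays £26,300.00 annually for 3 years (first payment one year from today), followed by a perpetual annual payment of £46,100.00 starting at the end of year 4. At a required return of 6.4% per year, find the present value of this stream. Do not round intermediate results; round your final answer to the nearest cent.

£667776.12

PV of 3-year annuity: £26,300.00 × [1 − (1+0.064)^−3] / 0.064 = 69783.16778
Perpetuity value at year 3: £46,100.00 / 0.064 = 720312.50000
PV of perpetuity: 720312.50000 / (1+0.064)^3 = 597992.95495
Total PV = 69783.16778 + 597992.95495 = 667776.12273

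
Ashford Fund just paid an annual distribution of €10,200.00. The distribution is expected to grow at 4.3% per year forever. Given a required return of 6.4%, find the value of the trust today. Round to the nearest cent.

D₁ = D₀ × (1 + g) = €10,200.00 × 1.043 = €10,638.6000
Growing perpetuity: P = D₁ / (r − g) = €10,638.6000 / (0.064 − 0.043) = €506,600.00

€506600.00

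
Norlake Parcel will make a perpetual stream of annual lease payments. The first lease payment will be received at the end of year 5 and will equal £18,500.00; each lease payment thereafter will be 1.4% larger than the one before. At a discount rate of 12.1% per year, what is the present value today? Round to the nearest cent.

Value at end of year 4: C₁ / (r − g) = £18,500.00 / (0.121 − 0.014) = £172,897.1963
Discount to today: PV = £172,897.1963 / (1 + 0.121)^4 = £172,897.1963 / 1.579147 = £109,487.74

£109487.74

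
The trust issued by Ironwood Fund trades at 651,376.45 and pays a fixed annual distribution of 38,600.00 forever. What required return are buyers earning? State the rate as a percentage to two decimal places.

5.93%

P = C/r ⇒ r = C/P = 38,600.00/651,376.45 = 0.059259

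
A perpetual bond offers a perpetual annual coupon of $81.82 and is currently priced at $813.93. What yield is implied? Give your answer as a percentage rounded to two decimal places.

10.05%

P = C/r ⇒ r = C/P = $81.82/$813.93 = 0.100525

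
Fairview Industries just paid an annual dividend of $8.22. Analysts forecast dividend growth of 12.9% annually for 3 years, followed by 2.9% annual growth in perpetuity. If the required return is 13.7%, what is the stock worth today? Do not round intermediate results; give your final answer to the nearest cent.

$100.99

D_1 = 9.28038
D_2 = 10.47755
D_3 = 11.82915
Terminal value at year 3: TV = D_3×(1+g_2)/(r−g_2) = 12.17220/0.108 = 112.70554
P_0 = D_1/(1+r)^1 + D_2/(1+r)^2 + D_3/(1+r)^3 + TV/(1+r)^3
    = 8.16216 + 8.10473 + 8.04771 + 76.67678 = 100.99139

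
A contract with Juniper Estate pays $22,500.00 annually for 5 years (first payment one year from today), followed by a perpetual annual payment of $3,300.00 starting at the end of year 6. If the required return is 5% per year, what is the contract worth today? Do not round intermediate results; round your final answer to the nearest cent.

PV of 5-year annuity: $22,500.00 × [1 − (1+0.05)^−5] / 0.05 = 97413.22509
Perpetuity value at year 5: $3,300.00 / 0.05 = 66000.00000
PV of perpetuity: 66000.00000 / (1+0.05)^5 = 51712.72699
Total PV = 97413.22509 + 51712.72699 = 149125.95208

$149125.95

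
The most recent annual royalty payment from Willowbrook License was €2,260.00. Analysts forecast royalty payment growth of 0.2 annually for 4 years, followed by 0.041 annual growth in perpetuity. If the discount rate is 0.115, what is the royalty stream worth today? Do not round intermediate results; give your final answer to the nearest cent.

D_1 = 2712.00000
D_2 = 3254.40000
D_3 = 3905.28000
D_4 = 4686.33600
Terminal value at year 4: TV = D_4×(1+g_2)/(r−g_2) = 4878.47578/0.074 = 65925.34832
P_0 = D_1/(1+r)^1 + D_2/(1+r)^2 + D_3/(1+r)^3 + D_4/(1+r)^4 + TV/(1+r)^4
    = 2432.28700 + 2617.70798 + 2817.26419 + 3032.03321 + 42653.33205 = 53552.62442

€53552.62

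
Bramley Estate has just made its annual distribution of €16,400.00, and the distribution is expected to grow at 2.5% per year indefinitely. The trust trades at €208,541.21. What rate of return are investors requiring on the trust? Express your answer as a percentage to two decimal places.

10.56%

D₁ = €16,400.00 × 1.025 = €16,810.0000
P = D₁/(r − g) ⇒ r = D₁/P + g = €16,810.0000/€208,541.21 + 0.025 = 0.080608 + 0.025 = 0.105608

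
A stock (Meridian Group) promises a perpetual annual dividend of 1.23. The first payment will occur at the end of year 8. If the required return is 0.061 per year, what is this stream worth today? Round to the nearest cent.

13.32

Value at end of year 7: C / r = 1.23 / 0.061 = 20.1639
Discount to today: PV = 20.1639 / (1 + 0.061)^7 = 20.1639 / 1.513588 = 13.32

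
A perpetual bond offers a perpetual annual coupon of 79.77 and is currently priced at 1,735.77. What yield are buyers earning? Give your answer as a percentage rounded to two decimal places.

4.60%

P = C/r ⇒ r = C/P = 79.77/1,735.77 = 0.045957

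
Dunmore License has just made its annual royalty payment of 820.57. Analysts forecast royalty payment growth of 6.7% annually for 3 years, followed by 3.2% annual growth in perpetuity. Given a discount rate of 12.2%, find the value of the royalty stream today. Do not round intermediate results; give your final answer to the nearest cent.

D_1 = 875.54819
D_2 = 934.20992
D_3 = 996.80198
Terminal value at year 3: TV = D_3×(1+g_2)/(r−g_2) = 1028.69965/0.09 = 11429.99608
P_0 = D_1/(1+r)^1 + D_2/(1+r)^2 + D_3/(1+r)^3 + TV/(1+r)^3
    = 780.34598 + 742.09373 + 705.71658 + 8092.21682 = 10320.37311

10320.37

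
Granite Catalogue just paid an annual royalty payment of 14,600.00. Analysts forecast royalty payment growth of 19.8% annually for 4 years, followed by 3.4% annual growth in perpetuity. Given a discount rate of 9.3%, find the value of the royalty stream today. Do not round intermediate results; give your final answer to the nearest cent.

D_1 = 17490.80000
D_2 = 20953.97840
D_3 = 25102.86612
D_4 = 30073.23362
Terminal value at year 4: TV = D_4×(1+g_2)/(r−g_2) = 31095.72356/0.059 = 527046.16201
P_0 = D_1/(1+r)^1 + D_2/(1+r)^2 + D_3/(1+r)^3 + D_4/(1+r)^4 + TV/(1+r)^4
    = 16002.56176 + 17539.86183 + 19224.84399 + 21071.69542 + 369290.39094 = 443129.35394

443129.35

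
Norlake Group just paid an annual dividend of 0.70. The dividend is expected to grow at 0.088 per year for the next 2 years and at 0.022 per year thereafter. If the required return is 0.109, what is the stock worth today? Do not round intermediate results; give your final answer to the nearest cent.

D_1 = 0.76160
D_2 = 0.82862
Terminal value at year 2: TV = D_2×(1+g_2)/(r−g_2) = 0.84685/0.087 = 9.73391
P_0 = D_1/(1+r)^1 + D_2/(1+r)^2 + TV/(1+r)^2
    = 0.68674 + 0.67374 + 7.91452 = 9.27500

9.28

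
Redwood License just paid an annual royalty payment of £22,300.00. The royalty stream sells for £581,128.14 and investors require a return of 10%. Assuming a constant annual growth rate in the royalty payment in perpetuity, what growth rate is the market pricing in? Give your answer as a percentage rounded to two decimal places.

5.93%

P = D₀(1+g)/(r−g) ⇒ P(r−g) = D₀(1+g) ⇒ g(P+D₀) = P·r − D₀
g = (P·r − D₀)/(P + D₀) = (£581,128.14×0.1 − £22,300.00) / (£581,128.14 + £22,300.00) = 0.059349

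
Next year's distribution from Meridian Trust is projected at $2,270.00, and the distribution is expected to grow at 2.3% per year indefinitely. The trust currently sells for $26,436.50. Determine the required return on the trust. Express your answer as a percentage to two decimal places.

P = D₁/(r − g) ⇒ r = D₁/P + g = $2,270.0000/$26,436.50 + 0.023 = 0.085866 + 0.023 = 0.108866

10.89%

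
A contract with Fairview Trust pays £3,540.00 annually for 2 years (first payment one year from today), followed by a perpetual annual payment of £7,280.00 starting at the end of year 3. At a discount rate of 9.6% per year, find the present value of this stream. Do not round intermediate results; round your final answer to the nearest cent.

PV of 2-year annuity: £3,540.00 × [1 − (1+0.096)^−2] / 0.096 = 6176.94070
Perpetuity value at year 2: £7,280.00 / 0.096 = 75833.33333
PV of perpetuity: 75833.33333 / (1+0.096)^2 = 63130.47223
Total PV = 6176.94070 + 63130.47223 = 69307.41293

£69307.41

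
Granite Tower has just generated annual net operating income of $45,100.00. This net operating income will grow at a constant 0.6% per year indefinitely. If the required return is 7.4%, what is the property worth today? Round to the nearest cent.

D₁ = D₀ × (1 + g) = $45,100.00 × 1.006 = $45,370.6000
Growing perpetuity: P = D₁ / (r − g) = $45,370.6000 / (0.074 − 0.006) = $667,214.71

$667214.71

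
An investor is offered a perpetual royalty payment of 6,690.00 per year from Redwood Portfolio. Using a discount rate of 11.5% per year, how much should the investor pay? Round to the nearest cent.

58173.91

Level perpetuity: PV = C / r = 6,690.00 / 0.115 = 58,173.91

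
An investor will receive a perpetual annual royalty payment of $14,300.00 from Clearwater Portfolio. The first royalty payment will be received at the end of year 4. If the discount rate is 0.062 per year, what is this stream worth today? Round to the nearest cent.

$192562.09

Value at end of year 3: C / r = $14,300.00 / 0.062 = $230,645.1613
Discount to today: PV = $230,645.1613 / (1 + 0.062)^3 = $230,645.1613 / 1.197770 = $192,562.09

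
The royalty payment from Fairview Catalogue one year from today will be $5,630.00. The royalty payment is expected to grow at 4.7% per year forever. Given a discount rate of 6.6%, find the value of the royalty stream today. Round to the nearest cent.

$296315.79

Growing perpetuity: P = D₁ / (r − g) = $5,630.0000 / (0.066 − 0.047) = $296,315.79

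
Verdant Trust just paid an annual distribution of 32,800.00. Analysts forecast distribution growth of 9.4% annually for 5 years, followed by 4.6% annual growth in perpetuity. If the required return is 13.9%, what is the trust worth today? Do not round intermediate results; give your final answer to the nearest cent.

447127.68

D_1 = 35883.20000
D_2 = 39256.22080
D_3 = 42946.30556
D_4 = 46983.25828
D_5 = 51399.68456
Terminal value at year 5: TV = D_5×(1+g_2)/(r−g_2) = 53764.07005/0.093 = 578108.28005
P_0 = D_1/(1+r)^1 + D_2/(1+r)^2 + D_3/(1+r)^3 + D_4/(1+r)^4 + D_5/(1+r)^5 + TV/(1+r)^5
    = 31504.12643 + 30259.45067 + 29063.94998 + 27915.68155 + 26812.77929 + 301571.68965 = 447127.67757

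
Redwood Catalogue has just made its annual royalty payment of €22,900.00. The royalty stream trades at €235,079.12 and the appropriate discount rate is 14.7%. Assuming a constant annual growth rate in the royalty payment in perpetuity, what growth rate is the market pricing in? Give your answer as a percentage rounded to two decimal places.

4.52%

P = D₀(1+g)/(r−g) ⇒ P(r−g) = D₀(1+g) ⇒ g(P+D₀) = P·r − D₀
g = (P·r − D₀)/(P + D₀) = (€235,079.12×0.147 − €22,900.00) / (€235,079.12 + €22,900.00) = 0.045184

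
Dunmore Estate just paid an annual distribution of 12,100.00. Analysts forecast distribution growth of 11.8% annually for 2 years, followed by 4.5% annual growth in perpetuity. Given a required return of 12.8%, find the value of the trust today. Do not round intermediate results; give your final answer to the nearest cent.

D_1 = 13527.80000
D_2 = 15124.08040
Terminal value at year 2: TV = D_2×(1+g_2)/(r−g_2) = 15804.66402/0.083 = 190417.63877
P_0 = D_1/(1+r)^1 + D_2/(1+r)^2 + TV/(1+r)^2
    = 11992.73050 + 11886.41196 + 149654.22292 = 173533.36538

173533.37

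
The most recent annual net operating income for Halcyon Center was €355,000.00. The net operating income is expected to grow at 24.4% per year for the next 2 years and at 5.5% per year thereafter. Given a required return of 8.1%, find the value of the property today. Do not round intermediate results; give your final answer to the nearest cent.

D_1 = 441620.00000
D_2 = 549375.28000
Terminal value at year 2: TV = D_2×(1+g_2)/(r−g_2) = 579590.92040/0.026 = 22291958.47692
P_0 = D_1/(1+r)^1 + D_2/(1+r)^2 + TV/(1+r)^2
    = 408529.13969 + 470129.74077 + 19076418.32726 = 19955077.20771

€19955077.21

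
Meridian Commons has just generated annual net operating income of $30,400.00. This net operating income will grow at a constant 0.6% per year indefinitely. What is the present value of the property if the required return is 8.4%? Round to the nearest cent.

$392082.05

D₁ = D₀ × (1 + g) = $30,400.00 × 1.006 = $30,582.4000
Growing perpetuity: P = D₁ / (r − g) = $30,582.4000 / (0.084 − 0.006) = $392,082.05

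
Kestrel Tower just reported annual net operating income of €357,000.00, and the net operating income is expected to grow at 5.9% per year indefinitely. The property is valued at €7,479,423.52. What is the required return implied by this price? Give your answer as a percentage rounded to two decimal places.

10.95%

D₁ = €357,000.00 × 1.059 = €378,063.0000
P = D₁/(r − g) ⇒ r = D₁/P + g = €378,063.0000/€7,479,423.52 + 0.059 = 0.050547 + 0.059 = 0.109547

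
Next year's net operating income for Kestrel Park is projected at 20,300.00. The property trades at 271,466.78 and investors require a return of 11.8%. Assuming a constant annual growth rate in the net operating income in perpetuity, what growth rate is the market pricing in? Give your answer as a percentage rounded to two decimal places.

4.32%

P = D₁/(r−g) ⇒ g = r − D₁/P = 0.118 − 20,300.00/271,466.78 = 0.043221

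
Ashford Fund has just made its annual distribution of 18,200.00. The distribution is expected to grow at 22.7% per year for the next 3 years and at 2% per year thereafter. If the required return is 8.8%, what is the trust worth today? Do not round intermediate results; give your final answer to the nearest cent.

D_1 = 22331.40000
D_2 = 27400.62780
D_3 = 33620.57031
Terminal value at year 3: TV = D_3×(1+g_2)/(r−g_2) = 34292.98172/0.068 = 504308.55466
P_0 = D_1/(1+r)^1 + D_2/(1+r)^2 + D_3/(1+r)^3 + TV/(1+r)^3
    = 20525.18382 + 23147.42698 + 26104.68098 + 391570.21463 = 461347.50641

461347.51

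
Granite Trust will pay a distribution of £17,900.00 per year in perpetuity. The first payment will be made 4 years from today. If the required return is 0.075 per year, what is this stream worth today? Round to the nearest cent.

Value at end of year 3: C / r = £17,900.00 / 0.075 = £238,666.6667
Discount to today: PV = £238,666.6667 / (1 + 0.075)^3 = £238,666.6667 / 1.242297 = £192,117.26

£192117.26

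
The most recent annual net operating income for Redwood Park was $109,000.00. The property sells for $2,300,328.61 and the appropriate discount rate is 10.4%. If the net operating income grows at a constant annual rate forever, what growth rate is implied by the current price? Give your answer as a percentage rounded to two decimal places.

P = D₀(1+g)/(r−g) ⇒ P(r−g) = D₀(1+g) ⇒ g(P+D₀) = P·r − D₀
g = (P·r − D₀)/(P + D₀) = ($2,300,328.61×0.104 − $109,000.00) / ($2,300,328.61 + $109,000.00) = 0.054054

5.41%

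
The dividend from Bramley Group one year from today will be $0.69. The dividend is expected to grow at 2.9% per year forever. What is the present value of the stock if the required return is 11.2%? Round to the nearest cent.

$8.31

Growing perpetuity: P = D₁ / (r − g) = $0.6900 / (0.112 − 0.029) = $8.31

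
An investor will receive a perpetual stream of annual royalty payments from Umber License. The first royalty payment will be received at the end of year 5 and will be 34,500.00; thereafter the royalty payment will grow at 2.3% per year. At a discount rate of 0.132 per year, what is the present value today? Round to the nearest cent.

192755.55

Value at end of year 4: C₁ / (r − g) = 34,500.00 / (0.132 − 0.023) = 316,513.7615
Discount to today: PV = 316,513.7615 / (1 + 0.132)^4 = 316,513.7615 / 1.642047 = 192,755.55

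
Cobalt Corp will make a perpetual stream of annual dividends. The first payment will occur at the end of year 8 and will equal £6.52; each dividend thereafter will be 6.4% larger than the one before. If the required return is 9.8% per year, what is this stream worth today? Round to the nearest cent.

£99.67

Value at end of year 7: C₁ / (r − g) = £6.52 / (0.098 − 0.064) = £191.7647
Discount to today: PV = £191.7647 / (1 + 0.098)^7 = £191.7647 / 1.924050 = £99.67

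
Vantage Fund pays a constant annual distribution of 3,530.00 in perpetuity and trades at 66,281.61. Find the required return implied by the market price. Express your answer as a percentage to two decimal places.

P = C/r ⇒ r = C/P = 3,530.00/66,281.61 = 0.053258

5.33%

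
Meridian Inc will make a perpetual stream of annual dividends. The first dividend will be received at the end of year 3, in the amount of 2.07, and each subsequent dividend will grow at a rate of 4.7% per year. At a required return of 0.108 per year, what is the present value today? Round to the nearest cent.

27.64

Value at end of year 2: C₁ / (r − g) = 2.07 / (0.108 − 0.047) = 33.9344
Discount to today: PV = 33.9344 / (1 + 0.108)^2 = 33.9344 / 1.227664 = 27.64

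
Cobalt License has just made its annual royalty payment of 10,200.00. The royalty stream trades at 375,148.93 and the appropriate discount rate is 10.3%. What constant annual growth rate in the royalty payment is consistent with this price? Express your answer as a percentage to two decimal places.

P = D₀(1+g)/(r−g) ⇒ P(r−g) = D₀(1+g) ⇒ g(P+D₀) = P·r − D₀
g = (P·r − D₀)/(P + D₀) = (375,148.93×0.103 − 10,200.00) / (375,148.93 + 10,200.00) = 0.073804

7.38%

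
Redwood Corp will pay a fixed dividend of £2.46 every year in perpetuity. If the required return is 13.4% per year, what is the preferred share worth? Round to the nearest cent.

£18.36

Level perpetuity: PV = C / r = £2.46 / 0.134 = £18.36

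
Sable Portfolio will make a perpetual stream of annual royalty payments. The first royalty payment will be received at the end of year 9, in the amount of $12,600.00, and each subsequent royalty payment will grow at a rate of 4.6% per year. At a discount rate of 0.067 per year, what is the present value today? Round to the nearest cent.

Value at end of year 8: C₁ / (r − g) = $12,600.00 / (0.067 − 0.046) = $600,000.0000
Discount to today: PV = $600,000.0000 / (1 + 0.067)^8 = $600,000.0000 / 1.680023 = $357,137.86

$357137.86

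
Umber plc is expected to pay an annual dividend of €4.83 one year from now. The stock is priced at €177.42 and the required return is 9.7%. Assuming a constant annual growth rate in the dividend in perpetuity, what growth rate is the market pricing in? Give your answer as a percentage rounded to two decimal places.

P = D₁/(r−g) ⇒ g = r − D₁/P = 0.097 − €4.83/€177.42 = 0.069776

6.98%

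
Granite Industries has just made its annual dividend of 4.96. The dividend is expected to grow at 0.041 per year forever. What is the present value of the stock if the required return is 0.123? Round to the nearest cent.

D₁ = D₀ × (1 + g) = 4.96 × 1.041 = 5.1634
Growing perpetuity: P = D₁ / (r − g) = 5.1634 / (0.123 − 0.041) = 62.97

62.97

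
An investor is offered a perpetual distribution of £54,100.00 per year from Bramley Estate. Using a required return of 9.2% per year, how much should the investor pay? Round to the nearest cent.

£588043.48

Level perpetuity: PV = C / r = £54,100.00 / 0.092 = £588,043.48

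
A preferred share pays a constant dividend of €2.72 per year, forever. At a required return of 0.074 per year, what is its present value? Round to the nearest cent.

€36.76

Level perpetuity: PV = C / r = €2.72 / 0.074 = €36.76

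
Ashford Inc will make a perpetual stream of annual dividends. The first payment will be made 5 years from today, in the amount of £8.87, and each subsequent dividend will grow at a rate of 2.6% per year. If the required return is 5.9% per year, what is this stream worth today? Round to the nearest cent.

Value at end of year 4: C₁ / (r − g) = £8.87 / (0.059 − 0.026) = £268.7879
Discount to today: PV = £268.7879 / (1 + 0.059)^4 = £268.7879 / 1.257720 = £213.71

£213.71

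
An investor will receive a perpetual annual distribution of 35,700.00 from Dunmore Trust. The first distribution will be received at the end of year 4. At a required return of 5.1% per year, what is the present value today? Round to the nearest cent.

602961.93

Value at end of year 3: C / r = 35,700.00 / 0.051 = 700,000.0000
Discount to today: PV = 700,000.0000 / (1 + 0.051)^3 = 700,000.0000 / 1.160936 = 602,961.93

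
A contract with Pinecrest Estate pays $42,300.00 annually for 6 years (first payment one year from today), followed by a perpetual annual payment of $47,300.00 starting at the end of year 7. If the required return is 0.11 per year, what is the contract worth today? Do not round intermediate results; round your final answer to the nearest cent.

$408847.31

PV of 6-year annuity: $42,300.00 × [1 − (1+0.11)^−6] / 0.11 = 178951.75121
Perpetuity value at year 6: $47,300.00 / 0.11 = 430000.00000
PV of perpetuity: 430000.00000 / (1+0.11)^6 = 229895.55952
Total PV = 178951.75121 + 229895.55952 = 408847.31073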